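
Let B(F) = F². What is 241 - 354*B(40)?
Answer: -566159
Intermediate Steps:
241 - 354*B(40) = 241 - 354*40² = 241 - 354*1600 = 241 - 566400 = -566159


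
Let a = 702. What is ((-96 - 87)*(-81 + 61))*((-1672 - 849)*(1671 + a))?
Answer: -21895338780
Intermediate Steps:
((-96 - 87)*(-81 + 61))*((-1672 - 849)*(1671 + a)) = ((-96 - 87)*(-81 + 61))*((-1672 - 849)*(1671 + 702)) = (-183*(-20))*(-2521*2373) = 3660*(-5982333) = -21895338780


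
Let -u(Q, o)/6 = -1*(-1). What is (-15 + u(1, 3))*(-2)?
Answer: 42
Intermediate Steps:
u(Q, o) = -6 (u(Q, o) = -(-6)*(-1) = -6*1 = -6)
(-15 + u(1, 3))*(-2) = (-15 - 6)*(-2) = -21*(-2) = 42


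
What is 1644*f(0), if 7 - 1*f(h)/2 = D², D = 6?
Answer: -95352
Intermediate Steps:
f(h) = -58 (f(h) = 14 - 2*6² = 14 - 2*36 = 14 - 72 = -58)
1644*f(0) = 1644*(-58) = -95352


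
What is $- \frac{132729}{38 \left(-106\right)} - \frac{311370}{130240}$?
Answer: $\frac{400810665}{13115168} \approx 30.561$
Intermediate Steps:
$- \frac{132729}{38 \left(-106\right)} - \frac{311370}{130240} = - \frac{132729}{-4028} - \frac{31137}{13024} = \left(-132729\right) \left(- \frac{1}{4028}\right) - \frac{31137}{13024} = \frac{132729}{4028} - \frac{31137}{13024} = \frac{400810665}{13115168}$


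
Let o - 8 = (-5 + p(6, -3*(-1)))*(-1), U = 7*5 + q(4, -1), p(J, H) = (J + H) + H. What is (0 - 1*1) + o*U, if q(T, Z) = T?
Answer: 38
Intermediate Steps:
p(J, H) = J + 2*H (p(J, H) = (H + J) + H = J + 2*H)
U = 39 (U = 7*5 + 4 = 35 + 4 = 39)
o = 1 (o = 8 + (-5 + (6 + 2*(-3*(-1))))*(-1) = 8 + (-5 + (6 + 2*3))*(-1) = 8 + (-5 + (6 + 6))*(-1) = 8 + (-5 + 12)*(-1) = 8 + 7*(-1) = 8 - 7 = 1)
(0 - 1*1) + o*U = (0 - 1*1) + 1*39 = (0 - 1) + 39 = -1 + 39 = 38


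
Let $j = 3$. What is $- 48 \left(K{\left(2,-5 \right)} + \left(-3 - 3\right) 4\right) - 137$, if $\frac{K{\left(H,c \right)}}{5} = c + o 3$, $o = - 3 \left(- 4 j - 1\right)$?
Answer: $-25865$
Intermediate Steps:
$o = 39$ ($o = - 3 \left(\left(-4\right) 3 - 1\right) = - 3 \left(-12 - 1\right) = \left(-3\right) \left(-13\right) = 39$)
$K{\left(H,c \right)} = 585 + 5 c$ ($K{\left(H,c \right)} = 5 \left(c + 39 \cdot 3\right) = 5 \left(c + 117\right) = 5 \left(117 + c\right) = 585 + 5 c$)
$- 48 \left(K{\left(2,-5 \right)} + \left(-3 - 3\right) 4\right) - 137 = - 48 \left(\left(585 + 5 \left(-5\right)\right) + \left(-3 - 3\right) 4\right) - 137 = - 48 \left(\left(585 - 25\right) + \left(-3 - 3\right) 4\right) - 137 = - 48 \left(560 - 24\right) - 137 = \left(-48\right) 536 - 137 = -25728 - 137 = -25865$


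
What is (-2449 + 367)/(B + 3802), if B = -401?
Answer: -2082/3401 ≈ -0.61217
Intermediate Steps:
(-2449 + 367)/(B + 3802) = (-2449 + 367)/(-401 + 3802) = -2082/3401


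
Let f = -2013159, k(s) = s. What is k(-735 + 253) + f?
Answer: -2013641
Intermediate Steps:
k(-735 + 253) + f = (-735 + 253) - 2013159 = -482 - 2013159 = -2013641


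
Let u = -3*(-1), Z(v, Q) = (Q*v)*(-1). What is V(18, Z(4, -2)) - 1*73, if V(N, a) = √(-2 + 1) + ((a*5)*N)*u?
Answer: 2087 + I ≈ 2087.0 + 1.0*I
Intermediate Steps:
Z(v, Q) = -Q*v
u = 3
V(N, a) = I + 15*N*a (V(N, a) = √(-2 + 1) + ((a*5)*N)*3 = √(-1) + ((5*a)*N)*3 = I + (5*N*a)*3 = I + 15*N*a)
V(18, Z(4, -2)) - 1*73 = (I + 15*18*(-1*(-2)*4)) - 1*73 = (I + 15*18*8) - 73 = (I + 2160) - 73 = (2160 + I) - 73 = 2087 + I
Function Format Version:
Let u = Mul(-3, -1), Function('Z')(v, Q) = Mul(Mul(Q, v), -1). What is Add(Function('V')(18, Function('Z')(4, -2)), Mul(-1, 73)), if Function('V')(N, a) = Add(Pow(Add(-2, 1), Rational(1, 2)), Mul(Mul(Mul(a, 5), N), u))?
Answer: Add(2087, I) ≈ Add(2087.0, Mul(1.0000, I))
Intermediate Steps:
Function('Z')(v, Q) = Mul(-1, Q, v)
u = 3
Function('V')(N, a) = Add(I, Mul(15, N, a)) (Function('V')(N, a) = Add(Pow(Add(-2, 1), Rational(1, 2)), Mul(Mul(Mul(a, 5), N), 3)) = Add(Pow(-1, Rational(1, 2)), Mul(Mul(Mul(5, a), N), 3)) = Add(I, Mul(Mul(5, N, a), 3)) = Add(I, Mul(15, N, a)))
Add(Function('V')(18, Function('Z')(4, -2)), Mul(-1, 73)) = Add(Add(I, Mul(15, 18, Mul(-1, -2, 4))), Mul(-1, 73)) = Add(Add(I, Mul(15, 18, 8)), -73) = Add(Add(I, 2160), -73) = Add(Add(2160, I), -73) = Add(2087, I)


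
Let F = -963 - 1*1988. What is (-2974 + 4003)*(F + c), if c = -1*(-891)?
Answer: -2119740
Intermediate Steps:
F = -2951 (F = -963 - 1988 = -2951)
c = 891
(-2974 + 4003)*(F + c) = (-2974 + 4003)*(-2951 + 891) = 1029*(-2060) = -2119740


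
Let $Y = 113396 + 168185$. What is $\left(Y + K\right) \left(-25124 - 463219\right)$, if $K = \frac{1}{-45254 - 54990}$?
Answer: $- \frac{13784363006720709}{100244} \approx -1.3751 \cdot 10^{11}$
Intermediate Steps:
$K = - \frac{1}{100244}$ ($K = \frac{1}{-100244} = - \frac{1}{100244} \approx -9.9757 \cdot 10^{-6}$)
$Y = 281581$
$\left(Y + K\right) \left(-25124 - 463219\right) = \left(281581 - \frac{1}{100244}\right) \left(-25124 - 463219\right) = \frac{28226805763}{100244} \left(-488343\right) = - \frac{13784363006720709}{100244}$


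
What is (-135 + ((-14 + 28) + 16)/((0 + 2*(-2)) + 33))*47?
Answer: -182595/29 ≈ -6296.4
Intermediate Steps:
(-135 + ((-14 + 28) + 16)/((0 + 2*(-2)) + 33))*47 = (-135 + (14 + 16)/((0 - 4) + 33))*47 = (-135 + 30/(-4 + 33))*47 = (-135 + 30/29)*47 = -3885/29*47 = -182595/29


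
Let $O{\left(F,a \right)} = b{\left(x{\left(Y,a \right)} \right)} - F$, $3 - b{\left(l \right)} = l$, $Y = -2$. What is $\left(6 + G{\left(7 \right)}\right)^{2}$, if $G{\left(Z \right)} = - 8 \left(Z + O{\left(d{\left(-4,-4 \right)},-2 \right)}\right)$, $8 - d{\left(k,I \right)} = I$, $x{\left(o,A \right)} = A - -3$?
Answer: $900$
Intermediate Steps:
$x{\left(o,A \right)} = 3 + A$ ($x{\left(o,A \right)} = A + 3 = 3 + A$)
$b{\left(l \right)} = 3 - l$
$d{\left(k,I \right)} = 8 - I$
$O{\left(F,a \right)} = - F - a$ ($O{\left(F,a \right)} = \left(3 - \left(3 + a\right)\right) - F = - a - F = - F - a$)
$G{\left(Z \right)} = 80 - 8 Z$ ($G{\left(Z \right)} = - 8 \left(Z - \left(6 + 4\right)\right) = - 8 \left(Z + \left(- (8 + 4) + 2\right)\right) = - 8 \left(Z + \left(\left(-1\right) 12 + 2\right)\right) = - 8 \left(Z + \left(-12 + 2\right)\right) = - 8 \left(Z - 10\right) = - 8 \left(-10 + Z\right) = 80 - 8 Z$)
$\left(6 + G{\left(7 \right)}\right)^{2} = \left(6 + \left(80 - 56\right)\right)^{2} = \left(6 + 24\right)^{2} = 30^{2} = 900$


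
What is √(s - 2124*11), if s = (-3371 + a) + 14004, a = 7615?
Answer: 2*I*√1279 ≈ 71.526*I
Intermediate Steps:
s = 18248 (s = (-3371 + 7615) + 14004 = 4244 + 14004 = 18248)
√(s - 2124*11) = √(18248 - 2124*11) = √(18248 - 23364) = √(-5116) = 2*I*√1279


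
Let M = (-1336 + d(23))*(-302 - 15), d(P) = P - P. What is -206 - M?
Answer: -423718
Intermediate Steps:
d(P) = 0
M = 423512 (M = (-1336 + 0)*(-302 - 15) = -1336*(-317) = 423512)
-206 - M = -206 - 1*423512 = -206 - 423512 = -423718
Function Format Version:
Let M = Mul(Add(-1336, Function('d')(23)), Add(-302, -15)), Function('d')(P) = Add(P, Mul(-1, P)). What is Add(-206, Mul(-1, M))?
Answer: -423718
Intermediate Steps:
Function('d')(P) = 0
M = 423512 (M = Mul(Add(-1336, 0), Add(-302, -15)) = Mul(-1336, -317) = 423512)
Add(-206, Mul(-1, M)) = Add(-206, Mul(-1, 423512)) = Add(-206, -423512) = -423718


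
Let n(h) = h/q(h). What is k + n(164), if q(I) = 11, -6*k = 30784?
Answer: -168820/33 ≈ -5115.8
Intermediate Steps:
k = -15392/3 (k = -⅙*30784 = -15392/3 ≈ -5130.7)
n(h) = h/11
k + n(164) = -15392/3 + (1/11)*164 = -15392/3 + 164/11 = -168820/33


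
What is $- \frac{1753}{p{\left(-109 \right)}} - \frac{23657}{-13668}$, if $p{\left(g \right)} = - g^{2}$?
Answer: $\frac{305028821}{162389508} \approx 1.8784$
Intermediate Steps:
$- \frac{1753}{p{\left(-109 \right)}} - \frac{23657}{-13668} = - \frac{1753}{\left(-1\right) \left(-109\right)^{2}} - \frac{23657}{-13668} = - \frac{1753}{\left(-1\right) 11881} - - \frac{23657}{13668} = - \frac{1753}{-11881} + \frac{23657}{13668} = \left(-1753\right) \left(- \frac{1}{11881}\right) + \frac{23657}{13668} = \frac{1753}{11881} + \frac{23657}{13668} = \frac{305028821}{162389508}$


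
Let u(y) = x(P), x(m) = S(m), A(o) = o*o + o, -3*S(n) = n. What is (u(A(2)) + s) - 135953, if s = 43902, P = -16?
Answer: -276137/3 ≈ -92046.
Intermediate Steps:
S(n) = -n/3
A(o) = o + o² (A(o) = o² + o = o + o²)
x(m) = -m/3
u(y) = 16/3 (u(y) = -⅓*(-16) = 16/3)
(u(A(2)) + s) - 135953 = (16/3 + 43902) - 135953 = 131722/3 - 135953 = -276137/3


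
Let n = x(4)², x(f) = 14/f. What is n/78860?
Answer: 49/315440 ≈ 0.00015534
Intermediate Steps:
n = 49/4 (n = (14/4)² = (14*(¼))² = (7/2)² = 49/4 ≈ 12.250)
n/78860 = (49/4)/78860 = (49/4)*(1/78860) = 49/315440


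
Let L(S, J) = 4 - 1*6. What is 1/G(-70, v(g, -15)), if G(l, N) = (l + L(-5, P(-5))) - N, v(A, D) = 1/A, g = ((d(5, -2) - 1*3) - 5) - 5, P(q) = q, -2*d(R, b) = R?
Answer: -31/2230 ≈ -0.013901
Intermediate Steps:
d(R, b) = -R/2
L(S, J) = -2 (L(S, J) = 4 - 6 = -2)
g = -31/2 (g = ((-½*5 - 1*3) - 5) - 5 = ((-5/2 - 3) - 5) - 5 = (-11/2 - 5) - 5 = -21/2 - 5 = -31/2 ≈ -15.500)
G(l, N) = -2 + l - N (G(l, N) = (l - 2) - N = (-2 + l) - N = -2 + l - N)
1/G(-70, v(g, -15)) = 1/(-2 - 70 - 1/(-31/2)) = 1/(-2 - 70 - 1*(-2/31)) = 1/(-2 - 70 + 2/31) = 1/(-2230/31) = -31/2230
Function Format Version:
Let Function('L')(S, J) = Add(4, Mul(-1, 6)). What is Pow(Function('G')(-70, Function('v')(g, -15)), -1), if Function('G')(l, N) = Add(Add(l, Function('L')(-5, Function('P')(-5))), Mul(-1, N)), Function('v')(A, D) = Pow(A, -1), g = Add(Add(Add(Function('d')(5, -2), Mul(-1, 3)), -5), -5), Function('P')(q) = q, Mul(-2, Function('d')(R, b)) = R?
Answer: Rational(-31, 2230) ≈ -0.013901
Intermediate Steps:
Function('d')(R, b) = Mul(Rational(-1, 2), R)
Function('L')(S, J) = -2 (Function('L')(S, J) = Add(4, -6) = -2)
g = Rational(-31, 2) (g = Add(Add(Add(Mul(Rational(-1, 2), 5), Mul(-1, 3)), -5), -5) = Add(Add(Add(Rational(-5, 2), -3), -5), -5) = Add(Add(Rational(-11, 2), -5), -5) = Add(Rational(-21, 2), -5) = Rational(-31, 2) ≈ -15.500)
Function('G')(l, N) = Add(-2, l, Mul(-1, N)) (Function('G')(l, N) = Add(Add(l, -2), Mul(-1, N)) = Add(Add(-2, l), Mul(-1, N)) = Add(-2, l, Mul(-1, N)))
Pow(Function('G')(-70, Function('v')(g, -15)), -1) = Pow(Add(-2, -70, Mul(-1, Pow(Rational(-31, 2), -1))), -1) = Pow(Add(-2, -70, Mul(-1, Rational(-2, 31))), -1) = Pow(Add(-2, -70, Rational(2, 31)), -1) = Pow(Rational(-2230, 31), -1) = Rational(-31, 2230)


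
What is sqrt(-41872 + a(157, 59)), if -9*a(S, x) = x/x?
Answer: I*sqrt(376849)/3 ≈ 204.63*I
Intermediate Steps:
a(S, x) = -1/9 (a(S, x) = -x/(9*x) = -1/9*1 = -1/9)
sqrt(-41872 + a(157, 59)) = sqrt(-41872 - 1/9) = sqrt(-376849/9) = I*sqrt(376849)/3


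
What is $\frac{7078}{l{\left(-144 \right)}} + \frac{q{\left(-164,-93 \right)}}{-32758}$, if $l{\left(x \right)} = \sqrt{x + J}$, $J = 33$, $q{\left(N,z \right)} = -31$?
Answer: $\frac{31}{32758} - \frac{7078 i \sqrt{111}}{111} \approx 0.00094633 - 671.81 i$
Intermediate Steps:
$l{\left(x \right)} = \sqrt{33 + x}$ ($l{\left(x \right)} = \sqrt{x + 33} = \sqrt{33 + x}$)
$\frac{7078}{l{\left(-144 \right)}} + \frac{q{\left(-164,-93 \right)}}{-32758} = \frac{7078}{\sqrt{33 - 144}} - \frac{31}{-32758} = \frac{7078}{\sqrt{-111}} - - \frac{31}{32758} = \frac{7078}{i \sqrt{111}} + \frac{31}{32758} = 7078 \left(- \frac{i \sqrt{111}}{111}\right) + \frac{31}{32758} = - \frac{7078 i \sqrt{111}}{111} + \frac{31}{32758} = \frac{31}{32758} - \frac{7078 i \sqrt{111}}{111}$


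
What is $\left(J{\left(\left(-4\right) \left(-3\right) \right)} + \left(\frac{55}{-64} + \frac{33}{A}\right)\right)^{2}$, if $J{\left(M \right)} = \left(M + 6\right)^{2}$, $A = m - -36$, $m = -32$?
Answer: $\frac{449821681}{4096} \approx 1.0982 \cdot 10^{5}$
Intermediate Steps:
$A = 4$ ($A = -32 - -36 = -32 + 36 = 4$)
$J{\left(M \right)} = \left(6 + M\right)^{2}$
$\left(J{\left(\left(-4\right) \left(-3\right) \right)} + \left(\frac{55}{-64} + \frac{33}{A}\right)\right)^{2} = \left(\left(6 - -12\right)^{2} + \left(\frac{55}{-64} + \frac{33}{4}\right)\right)^{2} = \left(\left(6 + 12\right)^{2} + \left(55 \left(- \frac{1}{64}\right) + 33 \cdot \frac{1}{4}\right)\right)^{2} = \left(18^{2} + \left(- \frac{55}{64} + \frac{33}{4}\right)\right)^{2} = \left(324 + \frac{473}{64}\right)^{2} = \left(\frac{21209}{64}\right)^{2} = \frac{449821681}{4096}$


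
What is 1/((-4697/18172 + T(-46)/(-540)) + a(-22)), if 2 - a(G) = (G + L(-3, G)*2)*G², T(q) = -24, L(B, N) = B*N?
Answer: -10620/565389833 ≈ -1.8783e-5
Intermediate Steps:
a(G) = 2 + 5*G³ (a(G) = 2 - (G - 3*G*2)*G² = 2 - (G - 6*G)*G² = 2 - (-5*G)*G² = 2 - (-5)*G³ = 2 + 5*G³)
1/((-4697/18172 + T(-46)/(-540)) + a(-22)) = 1/((-4697/18172 - 24/(-540)) + (2 + 5*(-22)³)) = 1/((-4697*1/18172 - 24*(-1/540)) + (2 + 5*(-10648))) = 1/((-61/236 + 2/45) + (2 - 53240)) = 1/(-2273/10620 - 53238) = 1/(-565389833/10620) = -10620/565389833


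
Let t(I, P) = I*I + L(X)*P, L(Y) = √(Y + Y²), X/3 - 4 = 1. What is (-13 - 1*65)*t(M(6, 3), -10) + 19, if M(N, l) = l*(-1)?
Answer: -683 + 3120*√15 ≈ 11401.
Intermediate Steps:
X = 15 (X = 12 + 3*1 = 12 + 3 = 15)
M(N, l) = -l
t(I, P) = I² + 4*P*√15 (t(I, P) = I*I + √(15*(1 + 15))*P = I² + √(15*16)*P = I² + √240*P = I² + (4*√15)*P = I² + 4*P*√15)
(-13 - 1*65)*t(M(6, 3), -10) + 19 = (-13 - 1*65)*((-1*3)² + 4*(-10)*√15) + 19 = (-13 - 65)*((-3)² - 40*√15) + 19 = -78*(9 - 40*√15) + 19 = (-702 + 3120*√15) + 19 = -683 + 3120*√15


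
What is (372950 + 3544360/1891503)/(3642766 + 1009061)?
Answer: 705439588210/8798944725981 ≈ 0.080173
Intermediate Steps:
(372950 + 3544360/1891503)/(3642766 + 1009061) = (372950 + 3544360*(1/1891503))/4651827 = (372950 + 3544360/1891503)*(1/4651827) = (705439588210/1891503)*(1/4651827) = 705439588210/8798944725981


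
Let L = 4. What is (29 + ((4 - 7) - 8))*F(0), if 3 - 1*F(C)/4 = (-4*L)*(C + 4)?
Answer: 4824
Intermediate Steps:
F(C) = 268 + 64*C (F(C) = 12 - 4*(-4*4)*(C + 4) = 12 - (-64)*(4 + C) = 12 - 4*(-64 - 16*C) = 12 + (256 + 64*C) = 268 + 64*C)
(29 + ((4 - 7) - 8))*F(0) = (29 + ((4 - 7) - 8))*(268 + 64*0) = (29 + (-3 - 8))*(268 + 0) = (29 - 11)*268 = 18*268 = 4824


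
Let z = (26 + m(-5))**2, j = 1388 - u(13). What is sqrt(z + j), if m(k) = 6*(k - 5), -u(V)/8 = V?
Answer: 2*sqrt(662) ≈ 51.459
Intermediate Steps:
u(V) = -8*V
m(k) = -30 + 6*k (m(k) = 6*(-5 + k) = -30 + 6*k)
j = 1492 (j = 1388 - (-8)*13 = 1388 - 1*(-104) = 1388 + 104 = 1492)
z = 1156 (z = (26 + (-30 + 6*(-5)))**2 = (26 + (-30 - 30))**2 = (26 - 60)**2 = (-34)**2 = 1156)
sqrt(z + j) = sqrt(1156 + 1492) = sqrt(2648) = 2*sqrt(662)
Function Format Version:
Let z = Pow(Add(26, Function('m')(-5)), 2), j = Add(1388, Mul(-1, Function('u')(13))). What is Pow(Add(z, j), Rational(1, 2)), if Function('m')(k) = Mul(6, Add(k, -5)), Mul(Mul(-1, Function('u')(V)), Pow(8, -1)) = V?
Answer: Mul(2, Pow(662, Rational(1, 2))) ≈ 51.459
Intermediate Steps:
Function('u')(V) = Mul(-8, V)
Function('m')(k) = Add(-30, Mul(6, k)) (Function('m')(k) = Mul(6, Add(-5, k)) = Add(-30, Mul(6, k)))
j = 1492 (j = Add(1388, Mul(-1, Mul(-8, 13))) = Add(1388, Mul(-1, -104)) = Add(1388, 104) = 1492)
z = 1156 (z = Pow(Add(26, Add(-30, Mul(6, -5))), 2) = Pow(Add(26, Add(-30, -30)), 2) = Pow(Add(26, -60), 2) = Pow(-34, 2) = 1156)
Pow(Add(z, j), Rational(1, 2)) = Pow(Add(1156, 1492), Rational(1, 2)) = Pow(2648, Rational(1, 2)) = Mul(2, Pow(662, Rational(1, 2)))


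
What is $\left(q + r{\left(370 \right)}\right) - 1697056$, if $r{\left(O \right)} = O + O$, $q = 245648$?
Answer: $-1450668$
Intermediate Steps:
$r{\left(O \right)} = 2 O$
$\left(q + r{\left(370 \right)}\right) - 1697056 = \left(245648 + 2 \cdot 370\right) - 1697056 = \left(245648 + 740\right) - 1697056 = 246388 - 1697056 = -1450668$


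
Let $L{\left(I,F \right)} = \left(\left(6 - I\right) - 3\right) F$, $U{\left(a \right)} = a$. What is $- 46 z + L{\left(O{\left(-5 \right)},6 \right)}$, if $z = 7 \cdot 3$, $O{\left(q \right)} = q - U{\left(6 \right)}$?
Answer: $-882$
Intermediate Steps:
$O{\left(q \right)} = -6 + q$ ($O{\left(q \right)} = q - 6 = -6 + q$)
$L{\left(I,F \right)} = F \left(3 - I\right)$ ($L{\left(I,F \right)} = \left(3 - I\right) F = F \left(3 - I\right)$)
$z = 21$
$- 46 z + L{\left(O{\left(-5 \right)},6 \right)} = \left(-46\right) 21 + 6 \left(3 - \left(-6 - 5\right)\right) = -966 + 6 \left(3 - -11\right) = -966 + 6 \left(3 + 11\right) = -966 + 6 \cdot 14 = -966 + 84 = -882$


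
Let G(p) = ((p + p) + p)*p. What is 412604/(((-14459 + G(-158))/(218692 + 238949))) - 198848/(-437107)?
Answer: 82536525869915732/26415687331 ≈ 3.1245e+6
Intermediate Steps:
G(p) = 3*p**2 (G(p) = (2*p + p)*p = (3*p)*p = 3*p**2)
412604/(((-14459 + G(-158))/(218692 + 238949))) - 198848/(-437107) = 412604/(((-14459 + 3*(-158)**2)/(218692 + 238949))) - 198848/(-437107) = 412604/(((-14459 + 3*24964)/457641)) - 198848*(-1/437107) = 412604/(((-14459 + 74892)*(1/457641))) + 198848/437107 = 412604/((60433*(1/457641))) + 198848/437107 = 412604/(60433/457641) + 198848/437107 = 412604*(457641/60433) + 198848/437107 = 188824507164/60433 + 198848/437107 = 82536525869915732/26415687331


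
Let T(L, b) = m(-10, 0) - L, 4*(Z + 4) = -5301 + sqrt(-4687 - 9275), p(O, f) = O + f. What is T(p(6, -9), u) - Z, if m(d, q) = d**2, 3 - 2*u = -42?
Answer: 5729/4 - I*sqrt(13962)/4 ≈ 1432.3 - 29.54*I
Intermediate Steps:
u = 45/2 (u = 3/2 - 1/2*(-42) = 3/2 + 21 = 45/2 ≈ 22.500)
Z = -5317/4 + I*sqrt(13962)/4 (Z = -4 + (-5301 + sqrt(-4687 - 9275))/4 = -4 + (-5301 + sqrt(-13962))/4 = -4 + (-5301 + I*sqrt(13962))/4 = -4 + (-5301/4 + I*sqrt(13962)/4) = -5317/4 + I*sqrt(13962)/4 ≈ -1329.3 + 29.54*I)
T(L, b) = 100 - L (T(L, b) = (-10)**2 - L = 100 - L)
T(p(6, -9), u) - Z = (100 - (6 - 9)) - (-5317/4 + I*sqrt(13962)/4) = (100 - 1*(-3)) + (5317/4 - I*sqrt(13962)/4) = (100 + 3) + (5317/4 - I*sqrt(13962)/4) = 103 + (5317/4 - I*sqrt(13962)/4) = 5729/4 - I*sqrt(13962)/4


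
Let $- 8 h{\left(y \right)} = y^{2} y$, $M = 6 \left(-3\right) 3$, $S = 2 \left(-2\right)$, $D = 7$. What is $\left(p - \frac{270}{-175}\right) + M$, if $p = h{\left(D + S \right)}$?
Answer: $- \frac{15633}{280} \approx -55.832$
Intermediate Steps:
$S = -4$
$M = -54$ ($M = \left(-18\right) 3 = -54$)
$h{\left(y \right)} = - \frac{y^{3}}{8}$ ($h{\left(y \right)} = - \frac{y^{2} y}{8} = - \frac{y^{3}}{8}$)
$p = - \frac{27}{8}$ ($p = - \frac{\left(7 - 4\right)^{3}}{8} = - \frac{3^{3}}{8} = \left(- \frac{1}{8}\right) 27 = - \frac{27}{8} \approx -3.375$)
$\left(p - \frac{270}{-175}\right) + M = \left(- \frac{27}{8} - \frac{270}{-175}\right) - 54 = \left(- \frac{27}{8} - - \frac{54}{35}\right) - 54 = \left(- \frac{27}{8} + \frac{54}{35}\right) - 54 = - \frac{513}{280} - 54 = - \frac{15633}{280}$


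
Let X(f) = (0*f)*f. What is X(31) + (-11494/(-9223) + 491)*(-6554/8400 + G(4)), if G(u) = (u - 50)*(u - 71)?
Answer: 19584176728467/12912200 ≈ 1.5167e+6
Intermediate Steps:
G(u) = (-71 + u)*(-50 + u) (G(u) = (-50 + u)*(-71 + u) = (-71 + u)*(-50 + u))
X(f) = 0 (X(f) = 0*f = 0)
X(31) + (-11494/(-9223) + 491)*(-6554/8400 + G(4)) = 0 + (-11494/(-9223) + 491)*(-6554/8400 + (3550 + 4² - 121*4)) = 0 + (-11494*(-1/9223) + 491)*(-6554*1/8400 + (3550 + 16 - 484)) = 0 + (11494/9223 + 491)*(-3277/4200 + 3082) = 0 + (4539987/9223)*(12941123/4200) = 0 + 19584176728467/12912200 = 19584176728467/12912200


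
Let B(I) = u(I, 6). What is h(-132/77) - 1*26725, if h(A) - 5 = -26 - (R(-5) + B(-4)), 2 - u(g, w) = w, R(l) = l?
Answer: -26737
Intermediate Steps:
u(g, w) = 2 - w
B(I) = -4 (B(I) = 2 - 1*6 = 2 - 6 = -4)
h(A) = -12 (h(A) = 5 + (-26 - (-5 - 4)) = 5 + (-26 - 1*(-9)) = 5 + (-26 + 9) = 5 - 17 = -12)
h(-132/77) - 1*26725 = -12 - 1*26725 = -12 - 26725 = -26737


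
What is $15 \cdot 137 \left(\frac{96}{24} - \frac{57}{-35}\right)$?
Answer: $\frac{80967}{7} \approx 11567.0$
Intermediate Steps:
$15 \cdot 137 \left(\frac{96}{24} - \frac{57}{-35}\right) = 2055 \left(96 \cdot \frac{1}{24} - - \frac{57}{35}\right) = 2055 \left(4 + \frac{57}{35}\right) = 2055 \cdot \frac{197}{35} = \frac{80967}{7}$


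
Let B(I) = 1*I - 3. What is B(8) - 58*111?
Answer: -6433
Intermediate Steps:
B(I) = -3 + I (B(I) = I - 3 = -3 + I)
B(8) - 58*111 = (-3 + 8) - 58*111 = 5 - 6438 = -6433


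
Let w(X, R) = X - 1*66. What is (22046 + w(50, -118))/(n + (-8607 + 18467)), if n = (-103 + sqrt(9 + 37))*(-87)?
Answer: 14297470/12202823 + 66090*sqrt(46)/12202823 ≈ 1.2084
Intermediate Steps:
w(X, R) = -66 + X (w(X, R) = X - 66 = -66 + X)
n = 8961 - 87*sqrt(46) (n = (-103 + sqrt(46))*(-87) = 8961 - 87*sqrt(46) ≈ 8370.9)
(22046 + w(50, -118))/(n + (-8607 + 18467)) = (22046 + (-66 + 50))/((8961 - 87*sqrt(46)) + (-8607 + 18467)) = (22046 - 16)/((8961 - 87*sqrt(46)) + 9860) = 22030/(18821 - 87*sqrt(46))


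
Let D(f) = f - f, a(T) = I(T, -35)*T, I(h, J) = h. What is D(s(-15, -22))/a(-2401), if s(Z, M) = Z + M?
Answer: 0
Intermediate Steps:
s(Z, M) = M + Z
a(T) = T² (a(T) = T*T = T²)
D(f) = 0
D(s(-15, -22))/a(-2401) = 0/((-2401)²) = 0/5764801 = 0*(1/5764801) = 0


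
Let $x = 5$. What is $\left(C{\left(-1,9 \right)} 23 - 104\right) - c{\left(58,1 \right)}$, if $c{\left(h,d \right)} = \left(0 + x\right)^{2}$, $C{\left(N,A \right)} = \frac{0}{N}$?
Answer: $-129$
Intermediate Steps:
$C{\left(N,A \right)} = 0$
$c{\left(h,d \right)} = 25$ ($c{\left(h,d \right)} = \left(0 + 5\right)^{2} = 5^{2} = 25$)
$\left(C{\left(-1,9 \right)} 23 - 104\right) - c{\left(58,1 \right)} = \left(0 \cdot 23 - 104\right) - 25 = \left(0 - 104\right) - 25 = -104 - 25 = -129$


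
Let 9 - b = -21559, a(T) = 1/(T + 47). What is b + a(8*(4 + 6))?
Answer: 2739137/127 ≈ 21568.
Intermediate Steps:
a(T) = 1/(47 + T)
b = 21568 (b = 9 - 1*(-21559) = 9 + 21559 = 21568)
b + a(8*(4 + 6)) = 21568 + 1/(47 + 8*(4 + 6)) = 21568 + 1/(47 + 8*10) = 21568 + 1/(47 + 80) = 21568 + 1/127 = 2739137/127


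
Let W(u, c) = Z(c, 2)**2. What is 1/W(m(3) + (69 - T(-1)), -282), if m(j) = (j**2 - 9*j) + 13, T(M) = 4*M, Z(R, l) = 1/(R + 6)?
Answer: 76176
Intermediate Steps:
Z(R, l) = 1/(6 + R)
m(j) = 13 + j**2 - 9*j
W(u, c) = (6 + c)**(-2) (W(u, c) = (1/(6 + c))**2 = (6 + c)**(-2))
1/W(m(3) + (69 - T(-1)), -282) = 1/((6 - 282)**(-2)) = 1/((-276)**(-2)) = 1/(1/76176) = 76176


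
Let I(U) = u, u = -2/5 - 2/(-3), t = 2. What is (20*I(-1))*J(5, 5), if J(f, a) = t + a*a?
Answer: 144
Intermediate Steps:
J(f, a) = 2 + a² (J(f, a) = 2 + a*a = 2 + a²)
u = 4/15 (u = -2*⅕ - 2*(-⅓) = -⅖ + ⅔ = 4/15 ≈ 0.26667)
I(U) = 4/15
(20*I(-1))*J(5, 5) = (20*(4/15))*(2 + 5²) = 16*(2 + 25)/3 = (16/3)*27 = 144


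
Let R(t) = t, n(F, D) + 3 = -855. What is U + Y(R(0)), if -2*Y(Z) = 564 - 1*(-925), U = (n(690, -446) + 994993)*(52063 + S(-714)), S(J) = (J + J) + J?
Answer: 99256425181/2 ≈ 4.9628e+10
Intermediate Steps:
S(J) = 3*J (S(J) = 2*J + J = 3*J)
n(F, D) = -858 (n(F, D) = -3 - 855 = -858)
U = 49628213335 (U = (-858 + 994993)*(52063 + 3*(-714)) = 994135*(52063 - 2142) = 994135*49921 = 49628213335)
Y(Z) = -1489/2 (Y(Z) = -(564 - 1*(-925))/2 = -(564 + 925)/2 = -½*1489 = -1489/2)
U + Y(R(0)) = 49628213335 - 1489/2 = 99256425181/2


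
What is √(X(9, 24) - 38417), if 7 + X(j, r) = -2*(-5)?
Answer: I*√38414 ≈ 195.99*I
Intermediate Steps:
X(j, r) = 3 (X(j, r) = -7 - 2*(-5) = -7 + 10 = 3)
√(X(9, 24) - 38417) = √(3 - 38417) = √(-38414) = I*√38414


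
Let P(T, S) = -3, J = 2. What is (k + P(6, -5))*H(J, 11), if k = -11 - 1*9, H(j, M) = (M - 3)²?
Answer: -1472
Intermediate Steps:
H(j, M) = (-3 + M)²
k = -20 (k = -11 - 9 = -20)
(k + P(6, -5))*H(J, 11) = (-20 - 3)*(-3 + 11)² = -23*8² = -23*64 = -1472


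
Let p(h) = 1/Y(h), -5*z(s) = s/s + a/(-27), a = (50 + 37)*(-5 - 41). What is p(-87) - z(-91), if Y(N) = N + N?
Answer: 77879/2610 ≈ 29.839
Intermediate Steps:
Y(N) = 2*N
a = -4002 (a = 87*(-46) = -4002)
z(s) = -1343/45 (z(s) = -(s/s - 4002/(-27))/5 = -(1 - 4002*(-1/27))/5 = -(1 + 1334/9)/5 = -⅕*1343/9 = -1343/45)
p(h) = 1/(2*h)
p(-87) - z(-91) = (½)/(-87) - 1*(-1343/45) = (½)*(-1/87) + 1343/45 = -1/174 + 1343/45 = 77879/2610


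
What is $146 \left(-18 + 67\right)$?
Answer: $7154$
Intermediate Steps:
$146 \left(-18 + 67\right) = 146 \cdot 49 = 7154$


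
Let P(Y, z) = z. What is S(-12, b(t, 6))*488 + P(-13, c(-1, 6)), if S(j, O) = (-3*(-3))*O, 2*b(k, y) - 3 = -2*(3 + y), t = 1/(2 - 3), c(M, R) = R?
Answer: -32934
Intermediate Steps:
t = -1 (t = 1/(-1) = -1)
b(k, y) = -3/2 - y (b(k, y) = 3/2 + (-2*(3 + y))/2 = 3/2 + (-6 - 2*y)/2 = 3/2 + (-3 - y) = -3/2 - y)
S(j, O) = 9*O
S(-12, b(t, 6))*488 + P(-13, c(-1, 6)) = (9*(-3/2 - 1*6))*488 + 6 = (9*(-3/2 - 6))*488 + 6 = (9*(-15/2))*488 + 6 = -135/2*488 + 6 = -32940 + 6 = -32934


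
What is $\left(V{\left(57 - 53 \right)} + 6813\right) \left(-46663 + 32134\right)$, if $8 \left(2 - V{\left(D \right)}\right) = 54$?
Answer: $- \frac{395668257}{4} \approx -9.8917 \cdot 10^{7}$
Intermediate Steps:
$V{\left(D \right)} = - \frac{19}{4}$ ($V{\left(D \right)} = 2 - \frac{27}{4} = - \frac{19}{4}$)
$\left(V{\left(57 - 53 \right)} + 6813\right) \left(-46663 + 32134\right) = \left(- \frac{19}{4} + 6813\right) \left(-46663 + 32134\right) = \frac{27233}{4} \left(-14529\right) = - \frac{395668257}{4}$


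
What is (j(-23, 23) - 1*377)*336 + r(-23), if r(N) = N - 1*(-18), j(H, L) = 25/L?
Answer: -2905171/23 ≈ -1.2631e+5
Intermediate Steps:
r(N) = 18 + N (r(N) = N + 18 = 18 + N)
(j(-23, 23) - 1*377)*336 + r(-23) = (25/23 - 1*377)*336 + (18 - 23) = (25*(1/23) - 377)*336 - 5 = (25/23 - 377)*336 - 5 = -8646/23*336 - 5 = -2905056/23 - 5 = -2905171/23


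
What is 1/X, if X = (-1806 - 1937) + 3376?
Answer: -1/367 ≈ -0.0027248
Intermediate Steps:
X = -367 (X = -3743 + 3376 = -367)
1/X = 1/(-367) = -1/367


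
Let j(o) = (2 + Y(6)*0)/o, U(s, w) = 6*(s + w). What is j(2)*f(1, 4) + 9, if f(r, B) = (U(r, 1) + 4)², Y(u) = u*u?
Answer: 265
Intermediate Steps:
Y(u) = u²
U(s, w) = 6*s + 6*w
j(o) = 2/o (j(o) = (2 + 6²*0)/o = (2 + 36*0)/o = (2 + 0)/o = 2/o)
f(r, B) = (10 + 6*r)² (f(r, B) = ((6*r + 6*1) + 4)² = ((6*r + 6) + 4)² = ((6 + 6*r) + 4)² = (10 + 6*r)²)
j(2)*f(1, 4) + 9 = (2/2)*(4*(5 + 3*1)²) + 9 = (2*(½))*(4*(5 + 3)²) + 9 = 1*(4*8²) + 9 = 1*(4*64) + 9 = 1*256 + 9 = 256 + 9 = 265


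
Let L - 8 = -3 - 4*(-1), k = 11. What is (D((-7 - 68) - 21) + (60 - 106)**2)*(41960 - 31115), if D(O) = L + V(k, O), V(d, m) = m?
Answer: 22004505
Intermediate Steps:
L = 9 (L = 8 + (-3 - 4*(-1)) = 8 + (-3 + 4) = 8 + 1 = 9)
D(O) = 9 + O
(D((-7 - 68) - 21) + (60 - 106)**2)*(41960 - 31115) = ((9 + ((-7 - 68) - 21)) + (60 - 106)**2)*(41960 - 31115) = ((9 + (-75 - 21)) + (-46)**2)*10845 = ((9 - 96) + 2116)*10845 = (-87 + 2116)*10845 = 2029*10845 = 22004505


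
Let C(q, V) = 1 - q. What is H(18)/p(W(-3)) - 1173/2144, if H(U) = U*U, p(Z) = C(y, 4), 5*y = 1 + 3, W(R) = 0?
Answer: 3472107/2144 ≈ 1619.5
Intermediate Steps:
y = 4/5 (y = (1 + 3)/5 = (1/5)*4 = 4/5 ≈ 0.80000)
p(Z) = 1/5 (p(Z) = 1 - 1*4/5 = 1 - 4/5 = 1/5)
H(U) = U**2
H(18)/p(W(-3)) - 1173/2144 = 18**2/(1/5) - 1173/2144 = 324*5 - 1173*1/2144 = 1620 - 1173/2144 = 3472107/2144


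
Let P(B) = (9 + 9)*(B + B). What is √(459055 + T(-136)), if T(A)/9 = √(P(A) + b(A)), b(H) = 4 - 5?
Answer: √(459055 + 9*I*√4897) ≈ 677.54 + 0.465*I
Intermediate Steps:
P(B) = 36*B (P(B) = 18*(2*B) = 36*B)
b(H) = -1
T(A) = 9*√(-1 + 36*A) (T(A) = 9*√(36*A - 1) = 9*√(-1 + 36*A))
√(459055 + T(-136)) = √(459055 + 9*√(-1 + 36*(-136))) = √(459055 + 9*√(-1 - 4896)) = √(459055 + 9*√(-4897)) = √(459055 + 9*(I*√4897)) = √(459055 + 9*I*√4897)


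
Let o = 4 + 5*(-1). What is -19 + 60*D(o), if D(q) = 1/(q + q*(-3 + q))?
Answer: 1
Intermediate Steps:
o = -1 (o = 4 - 5 = -1)
-19 + 60*D(o) = -19 + 60*(1/((-1)*(-2 - 1))) = -19 + 60*(-1/(-3)) = -19 + 60*(-1*(-⅓)) = -19 + 60*(⅓) = -19 + 20 = 1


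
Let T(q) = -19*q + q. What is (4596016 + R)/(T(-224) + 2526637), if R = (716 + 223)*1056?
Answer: 5587600/2530669 ≈ 2.2080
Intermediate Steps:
T(q) = -18*q
R = 991584 (R = 939*1056 = 991584)
(4596016 + R)/(T(-224) + 2526637) = (4596016 + 991584)/(-18*(-224) + 2526637) = 5587600/(4032 + 2526637) = 5587600/2530669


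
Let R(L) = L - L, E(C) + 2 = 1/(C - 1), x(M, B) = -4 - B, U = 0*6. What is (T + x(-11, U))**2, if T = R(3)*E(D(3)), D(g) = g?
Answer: 16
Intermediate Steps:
U = 0
E(C) = -2 + 1/(-1 + C) (E(C) = -2 + 1/(C - 1) = -2 + 1/(-1 + C))
R(L) = 0
T = 0 (T = 0*((3 - 2*3)/(-1 + 3)) = 0*((3 - 6)/2) = 0*((1/2)*(-3)) = 0*(-3/2) = 0)
(T + x(-11, U))**2 = (0 + (-4 - 1*0))**2 = (0 + (-4 + 0))**2 = (0 - 4)**2 = (-4)**2 = 16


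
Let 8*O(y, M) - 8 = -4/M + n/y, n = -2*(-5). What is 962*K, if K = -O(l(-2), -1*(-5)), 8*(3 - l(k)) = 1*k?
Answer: -6179/5 ≈ -1235.8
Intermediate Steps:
n = 10
l(k) = 3 - k/8
O(y, M) = 1 - 1/(2*M) + 5/(4*y) (O(y, M) = 1 + (-4/M + 10/y)/8 = 1 + (-1/(2*M) + 5/(4*y)) = 1 - 1/(2*M) + 5/(4*y))
K = -167/130 (K = -(1 - 1/(2*((-1*(-5)))) + 5/(4*(3 - ⅛*(-2)))) = -(1 - ½/5 + 5/(4*(3 + ¼))) = -(1 - ½*⅕ + 5/(4*(13/4))) = -(1 - ⅒ + (5/4)*(4/13)) = -(1 - ⅒ + 5/13) = -1*167/130 = -167/130 ≈ -1.2846)
962*K = 962*(-167/130) = -6179/5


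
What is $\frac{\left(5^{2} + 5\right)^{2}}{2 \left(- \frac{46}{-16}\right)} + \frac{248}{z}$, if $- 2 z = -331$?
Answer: $\frac{1203008}{7613} \approx 158.02$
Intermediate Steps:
$z = \frac{331}{2}$ ($z = \left(- \frac{1}{2}\right) \left(-331\right) = \frac{331}{2} \approx 165.5$)
$\frac{\left(5^{2} + 5\right)^{2}}{2 \left(- \frac{46}{-16}\right)} + \frac{248}{z} = \frac{\left(5^{2} + 5\right)^{2}}{2 \left(- \frac{46}{-16}\right)} + \frac{248}{\frac{331}{2}} = \frac{\left(25 + 5\right)^{2}}{2 \left(\left(-46\right) \left(- \frac{1}{16}\right)\right)} + 248 \cdot \frac{2}{331} = \frac{30^{2}}{2 \cdot \frac{23}{8}} + \frac{496}{331} = \frac{900}{\frac{23}{4}} + \frac{496}{331} = 900 \cdot \frac{4}{23} + \frac{496}{331} = \frac{3600}{23} + \frac{496}{331} = \frac{1203008}{7613}$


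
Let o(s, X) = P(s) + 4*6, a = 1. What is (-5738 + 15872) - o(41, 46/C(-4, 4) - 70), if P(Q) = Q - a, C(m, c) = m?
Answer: 10070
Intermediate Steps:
P(Q) = -1 + Q (P(Q) = Q - 1*1 = Q - 1 = -1 + Q)
o(s, X) = 23 + s (o(s, X) = (-1 + s) + 4*6 = (-1 + s) + 24 = 23 + s)
(-5738 + 15872) - o(41, 46/C(-4, 4) - 70) = (-5738 + 15872) - (23 + 41) = 10134 - 1*64 = 10134 - 64 = 10070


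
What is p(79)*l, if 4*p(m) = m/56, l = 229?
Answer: 18091/224 ≈ 80.763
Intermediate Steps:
p(m) = m/224 (p(m) = (m/56)/4 = m/224)
p(79)*l = ((1/224)*79)*229 = (79/224)*229 = 18091/224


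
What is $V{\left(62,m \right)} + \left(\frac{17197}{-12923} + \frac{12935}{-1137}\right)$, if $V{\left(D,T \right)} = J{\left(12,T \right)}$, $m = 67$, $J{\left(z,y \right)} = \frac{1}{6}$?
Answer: $- \frac{122842057}{9795634} \approx -12.54$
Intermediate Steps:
$J{\left(z,y \right)} = \frac{1}{6}$
$V{\left(D,T \right)} = \frac{1}{6}$
$V{\left(62,m \right)} + \left(\frac{17197}{-12923} + \frac{12935}{-1137}\right) = \frac{1}{6} + \left(\frac{17197}{-12923} + \frac{12935}{-1137}\right) = \frac{1}{6} + \left(17197 \left(- \frac{1}{12923}\right) + 12935 \left(- \frac{1}{1137}\right)\right) = \frac{1}{6} - \frac{186711994}{14693451} = - \frac{122842057}{9795634}$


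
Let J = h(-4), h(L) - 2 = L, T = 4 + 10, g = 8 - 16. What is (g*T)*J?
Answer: 224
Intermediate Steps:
g = -8
T = 14
h(L) = 2 + L
J = -2 (J = 2 - 4 = -2)
(g*T)*J = -8*14*(-2) = -112*(-2) = 224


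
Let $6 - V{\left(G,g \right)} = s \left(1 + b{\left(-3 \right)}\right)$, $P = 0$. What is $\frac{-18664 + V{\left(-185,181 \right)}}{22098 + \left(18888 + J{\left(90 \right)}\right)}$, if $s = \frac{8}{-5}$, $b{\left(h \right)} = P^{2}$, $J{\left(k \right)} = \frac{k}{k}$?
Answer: $- \frac{93282}{204935} \approx -0.45518$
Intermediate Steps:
$J{\left(k \right)} = 1$
$b{\left(h \right)} = 0$ ($b{\left(h \right)} = 0^{2} = 0$)
$s = - \frac{8}{5}$ ($s = 8 \left(- \frac{1}{5}\right) = - \frac{8}{5} \approx -1.6$)
$V{\left(G,g \right)} = \frac{38}{5}$ ($V{\left(G,g \right)} = 6 - - \frac{8 \left(1 + 0\right)}{5} = 6 - \left(- \frac{8}{5}\right) 1 = 6 - - \frac{8}{5} = 6 + \frac{8}{5} = \frac{38}{5}$)
$\frac{-18664 + V{\left(-185,181 \right)}}{22098 + \left(18888 + J{\left(90 \right)}\right)} = \frac{-18664 + \frac{38}{5}}{22098 + \left(18888 + 1\right)} = - \frac{93282}{5 \left(22098 + 18889\right)} = - \frac{93282}{5 \cdot 40987} = \left(- \frac{93282}{5}\right) \frac{1}{40987} = - \frac{93282}{204935}$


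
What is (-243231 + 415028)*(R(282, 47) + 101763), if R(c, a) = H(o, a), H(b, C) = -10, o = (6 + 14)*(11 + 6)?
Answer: 17480860141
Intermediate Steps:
o = 340 (o = 20*17 = 340)
R(c, a) = -10
(-243231 + 415028)*(R(282, 47) + 101763) = (-243231 + 415028)*(-10 + 101763) = 171797*101753 = 17480860141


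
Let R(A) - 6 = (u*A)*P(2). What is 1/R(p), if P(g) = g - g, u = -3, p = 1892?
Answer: ⅙ ≈ 0.16667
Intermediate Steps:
P(g) = 0
R(A) = 6 (R(A) = 6 - 3*A*0 = 6 + 0 = 6)
1/R(p) = 1/6 = ⅙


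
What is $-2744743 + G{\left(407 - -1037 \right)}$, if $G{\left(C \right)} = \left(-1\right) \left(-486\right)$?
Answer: $-2744257$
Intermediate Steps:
$G{\left(C \right)} = 486$
$-2744743 + G{\left(407 - -1037 \right)} = -2744743 + 486 = -2744257$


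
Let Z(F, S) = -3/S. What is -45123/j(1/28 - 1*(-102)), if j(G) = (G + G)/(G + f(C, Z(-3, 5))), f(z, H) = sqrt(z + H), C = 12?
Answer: -45123/2 - 631722*sqrt(285)/14285 ≈ -23308.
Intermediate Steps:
f(z, H) = sqrt(H + z)
j(G) = 2*G/(G + sqrt(285)/5) (j(G) = (G + G)/(G + sqrt(-3/5 + 12)) = (2*G)/(G + sqrt(-3*1/5 + 12)) = (2*G)/(G + sqrt(-3/5 + 12)) = (2*G)/(G + sqrt(57/5)) = (2*G)/(G + sqrt(285)/5) = 2*G/(G + sqrt(285)/5))
-45123/j(1/28 - 1*(-102)) = -45123*(sqrt(285) + 5*(1/28 - 1*(-102)))/(10*(1/28 - 1*(-102))) = -45123*(sqrt(285) + 5*(1/28 + 102))/(10*(1/28 + 102)) = -(45123/2 + 631722*sqrt(285)/14285) = -45123*(1/2 + 14*sqrt(285)/14285) = -45123/2 - 631722*sqrt(285)/14285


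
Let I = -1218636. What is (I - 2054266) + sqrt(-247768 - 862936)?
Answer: -3272902 + 4*I*sqrt(69419) ≈ -3.2729e+6 + 1053.9*I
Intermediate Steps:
(I - 2054266) + sqrt(-247768 - 862936) = (-1218636 - 2054266) + sqrt(-247768 - 862936) = -3272902 + sqrt(-1110704) = -3272902 + 4*I*sqrt(69419)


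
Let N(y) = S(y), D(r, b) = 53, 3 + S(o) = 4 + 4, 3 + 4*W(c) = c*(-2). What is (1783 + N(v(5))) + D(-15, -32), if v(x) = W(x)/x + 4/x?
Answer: 1841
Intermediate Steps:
W(c) = -3/4 - c/2 (W(c) = -3/4 + (c*(-2))/4 = -3/4 + (-2*c)/4 = -3/4 - c/2)
S(o) = 5 (S(o) = -3 + (4 + 4) = -3 + 8 = 5)
v(x) = 4/x + (-3/4 - x/2)/x (v(x) = (-3/4 - x/2)/x + 4/x = 4/x + (-3/4 - x/2)/x)
N(y) = 5
(1783 + N(v(5))) + D(-15, -32) = (1783 + 5) + 53 = 1788 + 53 = 1841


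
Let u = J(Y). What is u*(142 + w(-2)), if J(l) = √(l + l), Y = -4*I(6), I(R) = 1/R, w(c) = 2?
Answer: 96*I*√3 ≈ 166.28*I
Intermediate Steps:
Y = -⅔ (Y = -4/6 = -4*⅙ = -⅔ ≈ -0.66667)
J(l) = √2*√l (J(l) = √(2*l) = √2*√l)
u = 2*I*√3/3 (u = √2*√(-⅔) = √2*(I*√6/3) = 2*I*√3/3 ≈ 1.1547*I)
u*(142 + w(-2)) = (2*I*√3/3)*(142 + 2) = (2*I*√3/3)*144 = 96*I*√3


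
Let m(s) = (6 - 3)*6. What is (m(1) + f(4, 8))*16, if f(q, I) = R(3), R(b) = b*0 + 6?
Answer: 384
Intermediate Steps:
R(b) = 6 (R(b) = 0 + 6 = 6)
f(q, I) = 6
m(s) = 18 (m(s) = 3*6 = 18)
(m(1) + f(4, 8))*16 = (18 + 6)*16 = 24*16 = 384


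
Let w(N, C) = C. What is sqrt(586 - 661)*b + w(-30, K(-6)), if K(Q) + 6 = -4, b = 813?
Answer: -10 + 4065*I*sqrt(3) ≈ -10.0 + 7040.8*I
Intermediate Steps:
K(Q) = -10 (K(Q) = -6 - 4 = -10)
sqrt(586 - 661)*b + w(-30, K(-6)) = sqrt(586 - 661)*813 - 10 = sqrt(-75)*813 - 10 = (5*I*sqrt(3))*813 - 10 = 4065*I*sqrt(3) - 10 = -10 + 4065*I*sqrt(3)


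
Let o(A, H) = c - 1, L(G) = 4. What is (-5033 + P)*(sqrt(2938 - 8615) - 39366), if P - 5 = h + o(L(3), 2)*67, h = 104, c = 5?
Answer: 183288096 - 4656*I*sqrt(5677) ≈ 1.8329e+8 - 3.5081e+5*I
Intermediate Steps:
o(A, H) = 4 (o(A, H) = 5 - 1 = 4)
P = 377 (P = 5 + (104 + 4*67) = 5 + (104 + 268) = 5 + 372 = 377)
(-5033 + P)*(sqrt(2938 - 8615) - 39366) = (-5033 + 377)*(sqrt(2938 - 8615) - 39366) = -4656*(sqrt(-5677) - 39366) = -4656*(I*sqrt(5677) - 39366) = -4656*(-39366 + I*sqrt(5677)) = 183288096 - 4656*I*sqrt(5677)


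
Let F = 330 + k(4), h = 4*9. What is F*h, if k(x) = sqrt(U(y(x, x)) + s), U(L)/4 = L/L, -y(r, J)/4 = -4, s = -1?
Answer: 11880 + 36*sqrt(3) ≈ 11942.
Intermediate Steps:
y(r, J) = 16 (y(r, J) = -4*(-4) = 16)
U(L) = 4 (U(L) = 4*(L/L) = 4*1 = 4)
k(x) = sqrt(3) (k(x) = sqrt(4 - 1) = sqrt(3))
h = 36
F = 330 + sqrt(3) ≈ 331.73
F*h = (330 + sqrt(3))*36 = 11880 + 36*sqrt(3)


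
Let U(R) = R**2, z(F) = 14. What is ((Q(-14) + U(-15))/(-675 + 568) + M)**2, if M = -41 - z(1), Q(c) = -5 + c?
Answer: 37100281/11449 ≈ 3240.5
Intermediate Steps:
M = -55 (M = -41 - 1*14 = -41 - 14 = -55)
((Q(-14) + U(-15))/(-675 + 568) + M)**2 = (((-5 - 14) + (-15)**2)/(-675 + 568) - 55)**2 = ((-19 + 225)/(-107) - 55)**2 = (206*(-1/107) - 55)**2 = (-206/107 - 55)**2 = (-6091/107)**2 = 37100281/11449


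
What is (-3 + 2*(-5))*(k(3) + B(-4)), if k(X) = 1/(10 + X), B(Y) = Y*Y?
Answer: -209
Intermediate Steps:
B(Y) = Y²
(-3 + 2*(-5))*(k(3) + B(-4)) = (-3 + 2*(-5))*(1/(10 + 3) + (-4)²) = (-3 - 10)*(1/13 + 16) = -13*(1/13 + 16) = -13*209/13 = -209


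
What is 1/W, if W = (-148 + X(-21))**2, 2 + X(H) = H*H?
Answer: 1/84681 ≈ 1.1809e-5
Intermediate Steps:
X(H) = -2 + H**2 (X(H) = -2 + H*H = -2 + H**2)
W = 84681 (W = (-148 + (-2 + (-21)**2))**2 = (-148 + (-2 + 441))**2 = (-148 + 439)**2 = 291**2 = 84681)
1/W = 1/84681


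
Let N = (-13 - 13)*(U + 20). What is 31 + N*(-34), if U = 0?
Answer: 17711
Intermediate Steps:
N = -520 (N = (-13 - 13)*(0 + 20) = -26*20 = -520)
31 + N*(-34) = 31 - 520*(-34) = 31 + 17680 = 17711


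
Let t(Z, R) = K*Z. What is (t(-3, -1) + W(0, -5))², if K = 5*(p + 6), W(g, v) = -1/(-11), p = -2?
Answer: 434281/121 ≈ 3589.1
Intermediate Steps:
W(g, v) = 1/11 (W(g, v) = -1*(-1/11) = 1/11)
K = 20 (K = 5*(-2 + 6) = 5*4 = 20)
t(Z, R) = 20*Z
(t(-3, -1) + W(0, -5))² = (20*(-3) + 1/11)² = (-60 + 1/11)² = (-659/11)² = 434281/121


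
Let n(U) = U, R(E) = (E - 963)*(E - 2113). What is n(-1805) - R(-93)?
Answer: -2331341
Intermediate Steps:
R(E) = (-2113 + E)*(-963 + E) (R(E) = (-963 + E)*(-2113 + E) = (-2113 + E)*(-963 + E))
n(-1805) - R(-93) = -1805 - (2034819 + (-93)² - 3076*(-93)) = -1805 - (2034819 + 8649 + 286068) = -1805 - 1*2329536 = -1805 - 2329536 = -2331341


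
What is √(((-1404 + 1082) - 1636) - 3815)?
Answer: I*√5773 ≈ 75.98*I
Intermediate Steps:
√(((-1404 + 1082) - 1636) - 3815) = √((-322 - 1636) - 3815) = √(-1958 - 3815) = √(-5773) = I*√5773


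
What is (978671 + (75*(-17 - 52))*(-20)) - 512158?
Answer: 570013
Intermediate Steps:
(978671 + (75*(-17 - 52))*(-20)) - 512158 = (978671 + (75*(-69))*(-20)) - 512158 = (978671 - 5175*(-20)) - 512158 = (978671 + 103500) - 512158 = 1082171 - 512158 = 570013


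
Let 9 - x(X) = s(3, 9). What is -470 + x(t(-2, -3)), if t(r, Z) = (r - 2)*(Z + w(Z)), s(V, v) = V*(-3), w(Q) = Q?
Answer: -452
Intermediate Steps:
s(V, v) = -3*V
t(r, Z) = 2*Z*(-2 + r) (t(r, Z) = (r - 2)*(Z + Z) = (-2 + r)*(2*Z) = 2*Z*(-2 + r))
x(X) = 18 (x(X) = 9 - (-3)*3 = 9 - 1*(-9) = 9 + 9 = 18)
-470 + x(t(-2, -3)) = -470 + 18 = -452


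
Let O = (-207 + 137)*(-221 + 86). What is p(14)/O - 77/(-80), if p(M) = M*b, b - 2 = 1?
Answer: 3481/3600 ≈ 0.96694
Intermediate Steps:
O = 9450 (O = -70*(-135) = 9450)
b = 3 (b = 2 + 1 = 3)
p(M) = 3*M (p(M) = M*3 = 3*M)
p(14)/O - 77/(-80) = (3*14)/9450 - 77/(-80) = 42*(1/9450) - 77*(-1/80) = 1/225 + 77/80 = 3481/3600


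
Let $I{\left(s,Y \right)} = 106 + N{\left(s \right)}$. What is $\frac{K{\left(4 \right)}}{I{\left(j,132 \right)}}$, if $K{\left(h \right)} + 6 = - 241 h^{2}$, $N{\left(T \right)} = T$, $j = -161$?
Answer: $\frac{3862}{55} \approx 70.218$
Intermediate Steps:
$I{\left(s,Y \right)} = 106 + s$
$K{\left(h \right)} = -6 - 241 h^{2}$
$\frac{K{\left(4 \right)}}{I{\left(j,132 \right)}} = \frac{-6 - 241 \cdot 4^{2}}{106 - 161} = \frac{-6 - 3856}{-55} = \left(-6 - 3856\right) \left(- \frac{1}{55}\right) = \left(-3862\right) \left(- \frac{1}{55}\right) = \frac{3862}{55}$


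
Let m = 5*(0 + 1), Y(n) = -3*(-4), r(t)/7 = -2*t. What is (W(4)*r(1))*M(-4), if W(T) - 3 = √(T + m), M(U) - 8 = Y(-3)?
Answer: -1680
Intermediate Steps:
r(t) = -14*t (r(t) = 7*(-2*t) = -14*t)
Y(n) = 12
M(U) = 20 (M(U) = 8 + 12 = 20)
m = 5 (m = 5*1 = 5)
W(T) = 3 + √(5 + T) (W(T) = 3 + √(T + 5) = 3 + √(5 + T))
(W(4)*r(1))*M(-4) = ((3 + √(5 + 4))*(-14*1))*20 = ((3 + √9)*(-14))*20 = ((3 + 3)*(-14))*20 = (6*(-14))*20 = -84*20 = -1680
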